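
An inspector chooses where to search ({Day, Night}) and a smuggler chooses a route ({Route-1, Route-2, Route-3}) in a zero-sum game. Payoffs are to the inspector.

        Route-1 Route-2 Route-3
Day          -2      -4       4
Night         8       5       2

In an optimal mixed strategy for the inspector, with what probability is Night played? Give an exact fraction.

8/11

Row minima: Day → -4, Night → 2; maximin = 2.
Column maxima: Route-1 → 8, Route-2 → 5, Route-3 → 4; minimax = 4.
2 ≠ 4, so there is no saddle point; optimal play is mixed.
Route-1 is strictly dominated by Route-2 (it gives the inspector strictly more in every row), so the smuggler never plays it.
On the remaining 2×2 (Day, Night vs Route-2, Route-3):
Let the inspector play Day with probability p. Expected payoff against Route-2: (-4)p + 5(1−p) = −9p + 5; against Route-3: 4p + 2(1−p) = 2p + 2.
Setting these equal: −9p + 5 = 2p + 2 ⇒ −11p = -3 ⇒ p = 3/11, and the value is (-9)·(3/11) + 5 = 28/11.
For the smuggler: with q = P(Route-2), equating Day's and Night's payoffs gives −8q + 4 = 3q + 2 ⇒ q = 2/11.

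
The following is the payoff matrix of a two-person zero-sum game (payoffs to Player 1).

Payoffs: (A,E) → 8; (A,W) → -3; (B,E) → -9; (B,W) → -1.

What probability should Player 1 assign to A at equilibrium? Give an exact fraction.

8/19

Row minima: A → -3, B → -9; maximin = -3.
Column maxima: E → 8, W → -1; minimax = -1.
-3 ≠ -1, so there is no saddle point; optimal play is mixed.
Let Player 1 play A with probability p. Expected payoff against E: 8p + (-9)(1−p) = 17p − 9; against W: (-3)p + (-1)(1−p) = −2p − 1.
Setting these equal: 17p − 9 = −2p − 1 ⇒ 19p = 8 ⇒ p = 8/19, and the value is (17)·(8/19) − 9 = -35/19.
For Player 2: with q = P(E), equating A's and B's payoffs gives 11q − 3 = −8q − 1 ⇒ q = 2/19.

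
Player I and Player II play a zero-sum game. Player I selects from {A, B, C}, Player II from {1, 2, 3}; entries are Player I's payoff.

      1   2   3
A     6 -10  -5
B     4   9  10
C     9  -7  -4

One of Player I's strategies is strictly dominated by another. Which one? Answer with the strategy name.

A

C gives a strictly higher payoff than A against every column: 9 > 6, -7 > -10, -4 > -5.
So A is strictly dominated and Player I never plays it.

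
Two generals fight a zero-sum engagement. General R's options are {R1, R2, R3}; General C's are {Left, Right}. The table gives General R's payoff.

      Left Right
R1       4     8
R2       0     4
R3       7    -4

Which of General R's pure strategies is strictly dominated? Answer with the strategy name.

R1 gives a strictly higher payoff than R2 against every column: 4 > 0, 8 > 4.
So R2 is strictly dominated and General R never plays it.

R2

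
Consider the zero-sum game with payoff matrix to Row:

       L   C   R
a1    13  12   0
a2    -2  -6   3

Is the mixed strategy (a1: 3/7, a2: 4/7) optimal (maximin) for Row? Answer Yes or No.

Against L this mix gives (3/7)·13 + (4/7)·(-2) = 31/7.
Against C this mix gives (3/7)·12 + (4/7)·(-6) = 12/7.
Against R this mix gives (3/7)·0 + (4/7)·3 = 12/7.
All of Column's active replies (C, R) yield 12/7, and no column does worse for Row. The mix makes Column indifferent and guarantees 12/7, so it is optimal.

Yes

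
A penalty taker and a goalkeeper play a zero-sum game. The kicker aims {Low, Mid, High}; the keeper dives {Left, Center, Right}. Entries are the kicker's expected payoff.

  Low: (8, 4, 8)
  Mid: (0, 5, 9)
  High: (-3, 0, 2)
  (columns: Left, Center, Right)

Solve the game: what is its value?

40/9

Row minima: Low → 4, Mid → 0, High → -3; maximin = 4.
Column maxima: Left → 8, Center → 5, Right → 9; minimax = 5.
4 ≠ 5, so there is no saddle point; optimal play is mixed.
High is strictly dominated by Low, so the kicker never plays it.
Right is strictly dominated by Center (it gives the kicker strictly more in every row), so the keeper never plays it.
On the remaining 2×2 (Low, Mid vs Left, Center):
Let the kicker play Low with probability p. Expected payoff against Left: 8p + 0(1−p) = 8p; against Center: 4p + 5(1−p) = −p + 5.
Setting these equal: 8p = −p + 5 ⇒ 9p = 5 ⇒ p = 5/9, and the value is (8)·(5/9) = 40/9.
For the keeper: with q = P(Left), equating Low's and Mid's payoffs gives 4q + 4 = −5q + 5 ⇒ q = 1/9.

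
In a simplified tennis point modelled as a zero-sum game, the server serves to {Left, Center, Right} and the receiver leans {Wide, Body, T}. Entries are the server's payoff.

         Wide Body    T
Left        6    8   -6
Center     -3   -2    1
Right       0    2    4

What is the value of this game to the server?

3/2

Row minima: Left → -6, Center → -3, Right → 0; maximin = 0.
Column maxima: Wide → 6, Body → 8, T → 4; minimax = 4.
0 ≠ 4, so there is no saddle point; optimal play is mixed.
Center is strictly dominated by Right, so the server never plays it.
Body is strictly dominated by Wide (it gives the server strictly more in every row), so the receiver never plays it.
On the remaining 2×2 (Left, Right vs Wide, T):
Let the server play Left with probability p. Expected payoff against Wide: 6p + 0(1−p) = 6p; against T: (-6)p + 4(1−p) = −10p + 4.
Setting these equal: 6p = −10p + 4 ⇒ 16p = 4 ⇒ p = 1/4, and the value is (6)·(1/4) = 3/2.
For the receiver: with q = P(Wide), equating Left's and Right's payoffs gives 12q − 6 = −4q + 4 ⇒ q = 5/8.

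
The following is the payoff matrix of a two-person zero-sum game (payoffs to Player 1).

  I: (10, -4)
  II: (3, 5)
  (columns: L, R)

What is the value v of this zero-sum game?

Row minima: I → -4, II → 3; maximin = 3.
Column maxima: L → 10, R → 5; minimax = 5.
3 ≠ 5, so there is no saddle point; optimal play is mixed.
Let Player 1 play I with probability p. Expected payoff against L: 10p + 3(1−p) = 7p + 3; against R: (-4)p + 5(1−p) = −9p + 5.
Setting these equal: 7p + 3 = −9p + 5 ⇒ 16p = 2 ⇒ p = 1/8, and the value is (7)·(1/8) + 3 = 31/8.
For Player 2: with q = P(L), equating I's and II's payoffs gives 14q − 4 = −2q + 5 ⇒ q = 9/16.

31/8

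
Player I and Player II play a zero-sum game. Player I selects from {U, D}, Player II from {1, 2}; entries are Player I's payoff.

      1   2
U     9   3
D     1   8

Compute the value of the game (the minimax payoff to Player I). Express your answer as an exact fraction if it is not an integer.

Row minima: U → 3, D → 1; maximin = 3.
Column maxima: 1 → 9, 2 → 8; minimax = 8.
3 ≠ 8, so there is no saddle point; optimal play is mixed.
Let Player I play U with probability p. Expected payoff against 1: 9p + 1(1−p) = 8p + 1; against 2: 3p + 8(1−p) = −5p + 8.
Setting these equal: 8p + 1 = −5p + 8 ⇒ 13p = 7 ⇒ p = 7/13, and the value is (8)·(7/13) + 1 = 69/13.
For Player II: with q = P(1), equating U's and D's payoffs gives 6q + 3 = −7q + 8 ⇒ q = 5/13.

69/13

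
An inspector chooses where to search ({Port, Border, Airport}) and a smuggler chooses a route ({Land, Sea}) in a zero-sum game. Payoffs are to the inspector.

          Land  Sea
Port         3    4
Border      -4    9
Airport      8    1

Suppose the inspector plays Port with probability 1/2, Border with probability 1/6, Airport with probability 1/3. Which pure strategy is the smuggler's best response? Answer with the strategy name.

If the smuggler plays Land, the inspector's expected payoff is (1/2)·3 + (1/6)·(-4) + (1/3)·8 = 7/2.
If the smuggler plays Sea, the inspector's expected payoff is (1/2)·4 + (1/6)·9 + (1/3)·1 = 23/6.
The smuggler minimizes the inspector's payoff; the smallest is 7/2, so the best response is Land.

Land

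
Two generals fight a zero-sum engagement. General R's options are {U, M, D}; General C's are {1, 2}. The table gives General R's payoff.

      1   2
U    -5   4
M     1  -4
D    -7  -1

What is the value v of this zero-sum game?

Row minima: U → -5, M → -4, D → -7; maximin = -4.
Column maxima: 1 → 1, 2 → 4; minimax = 1.
-4 ≠ 1, so there is no saddle point; optimal play is mixed.
D is strictly dominated by U, so General R never plays it.
On the remaining 2×2 (U, M vs 1, 2):
Let General R play U with probability p. Expected payoff against 1: (-5)p + 1(1−p) = −6p + 1; against 2: 4p + (-4)(1−p) = 8p − 4.
Setting these equal: −6p + 1 = 8p − 4 ⇒ −14p = -5 ⇒ p = 5/14, and the value is (-6)·(5/14) + 1 = -8/7.
For General C: with q = P(1), equating U's and M's payoffs gives −9q + 4 = 5q − 4 ⇒ q = 4/7.

-8/7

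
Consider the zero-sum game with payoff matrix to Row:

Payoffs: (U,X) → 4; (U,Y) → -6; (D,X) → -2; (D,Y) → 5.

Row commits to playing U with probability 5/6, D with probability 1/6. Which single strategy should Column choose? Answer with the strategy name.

If Column plays X, Row's expected payoff is (5/6)·4 + (1/6)·(-2) = 3.
If Column plays Y, Row's expected payoff is (5/6)·(-6) + (1/6)·5 = -25/6.
Column minimizes Row's payoff; the smallest is -25/6, so the best response is Y.

Y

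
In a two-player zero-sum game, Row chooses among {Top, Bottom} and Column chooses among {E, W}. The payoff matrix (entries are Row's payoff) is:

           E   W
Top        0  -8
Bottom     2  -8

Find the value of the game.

-8

Row minima: Top → -8, Bottom → -8; maximin = -8.
Column maxima: E → 2, W → -8; minimax = -8.
Since maximin = minimax = -8, there is a saddle point and the value is -8.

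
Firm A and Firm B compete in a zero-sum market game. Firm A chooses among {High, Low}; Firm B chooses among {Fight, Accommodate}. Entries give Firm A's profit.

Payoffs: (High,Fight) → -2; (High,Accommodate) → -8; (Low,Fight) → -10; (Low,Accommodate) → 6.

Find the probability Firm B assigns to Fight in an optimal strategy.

Row minima: High → -8, Low → -10; maximin = -8.
Column maxima: Fight → -2, Accommodate → 6; minimax = -2.
-8 ≠ -2, so there is no saddle point; optimal play is mixed.
Let Firm A play High with probability p. Expected payoff against Fight: (-2)p + (-10)(1−p) = 8p − 10; against Accommodate: (-8)p + 6(1−p) = −14p + 6.
Setting these equal: 8p − 10 = −14p + 6 ⇒ 22p = 16 ⇒ p = 8/11, and the value is (8)·(8/11) − 10 = -46/11.
For Firm B: with q = P(Fight), equating High's and Low's payoffs gives 6q − 8 = −16q + 6 ⇒ q = 7/11.

7/11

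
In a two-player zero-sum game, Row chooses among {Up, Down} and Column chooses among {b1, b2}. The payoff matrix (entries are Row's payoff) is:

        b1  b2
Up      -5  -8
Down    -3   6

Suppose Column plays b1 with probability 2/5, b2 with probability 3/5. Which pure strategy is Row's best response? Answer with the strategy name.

Down

Expected payoff of Up: (2/5)·(-5) + (3/5)·(-8) = -34/5.
Expected payoff of Down: (2/5)·(-3) + (3/5)·6 = 12/5.
The largest is 12/5, so Row's best response is Down.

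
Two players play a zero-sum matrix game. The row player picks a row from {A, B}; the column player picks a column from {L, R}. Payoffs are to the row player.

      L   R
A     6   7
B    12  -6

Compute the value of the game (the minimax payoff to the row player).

Row minima: A → 6, B → -6; maximin = 6.
Column maxima: L → 12, R → 7; minimax = 7.
6 ≠ 7, so there is no saddle point; optimal play is mixed.
Let the row player play A with probability p. Expected payoff against L: 6p + 12(1−p) = −6p + 12; against R: 7p + (-6)(1−p) = 13p − 6.
Setting these equal: −6p + 12 = 13p − 6 ⇒ −19p = -18 ⇒ p = 18/19, and the value is (-6)·(18/19) + 12 = 120/19.
For the column player: with q = P(L), equating A's and B's payoffs gives −q + 7 = 18q − 6 ⇒ q = 13/19.

120/19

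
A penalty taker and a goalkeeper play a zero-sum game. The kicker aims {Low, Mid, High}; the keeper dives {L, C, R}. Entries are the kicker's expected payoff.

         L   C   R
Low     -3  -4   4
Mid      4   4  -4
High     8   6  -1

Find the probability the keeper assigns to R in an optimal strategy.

2/3

Row minima: Low → -4, Mid → -4, High → -1; maximin = -1.
Column maxima: L → 8, C → 6, R → 4; minimax = 4.
-1 ≠ 4, so there is no saddle point; optimal play is mixed.
Mid is strictly dominated by High, so the kicker never plays it.
With Mid eliminated, L is strictly dominated by C (it gives the kicker strictly more in every remaining row), so the keeper never plays it.
On the remaining 2×2 (Low, High vs C, R):
Let the kicker play Low with probability p. Expected payoff against C: (-4)p + 6(1−p) = −10p + 6; against R: 4p + (-1)(1−p) = 5p − 1.
Setting these equal: −10p + 6 = 5p − 1 ⇒ −15p = -7 ⇒ p = 7/15, and the value is (-10)·(7/15) + 6 = 4/3.
For the keeper: with q = P(C), equating Low's and High's payoffs gives −8q + 4 = 7q − 1 ⇒ q = 1/3.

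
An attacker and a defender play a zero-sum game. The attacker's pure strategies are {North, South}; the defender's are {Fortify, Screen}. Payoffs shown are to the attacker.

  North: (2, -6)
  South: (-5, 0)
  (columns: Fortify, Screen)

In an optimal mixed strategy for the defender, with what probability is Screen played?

Row minima: North → -6, South → -5; maximin = -5.
Column maxima: Fortify → 2, Screen → 0; minimax = 0.
-5 ≠ 0, so there is no saddle point; optimal play is mixed.
Let the attacker play North with probability p. Expected payoff against Fortify: 2p + (-5)(1−p) = 7p − 5; against Screen: (-6)p + 0(1−p) = −6p.
Setting these equal: 7p − 5 = −6p ⇒ 13p = 5 ⇒ p = 5/13, and the value is (7)·(5/13) − 5 = -30/13.
For the defender: with q = P(Fortify), equating North's and South's payoffs gives 8q − 6 = −5q ⇒ q = 6/13.

7/13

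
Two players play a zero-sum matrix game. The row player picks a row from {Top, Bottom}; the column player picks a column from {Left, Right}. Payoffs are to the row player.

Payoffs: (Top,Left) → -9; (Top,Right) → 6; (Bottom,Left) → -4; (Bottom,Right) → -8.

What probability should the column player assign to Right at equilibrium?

5/19

Row minima: Top → -9, Bottom → -8; maximin = -8.
Column maxima: Left → -4, Right → 6; minimax = -4.
-8 ≠ -4, so there is no saddle point; optimal play is mixed.
Let the row player play Top with probability p. Expected payoff against Left: (-9)p + (-4)(1−p) = −5p − 4; against Right: 6p + (-8)(1−p) = 14p − 8.
Setting these equal: −5p − 4 = 14p − 8 ⇒ −19p = -4 ⇒ p = 4/19, and the value is (-5)·(4/19) − 4 = -96/19.
For the column player: with q = P(Left), equating Top's and Bottom's payoffs gives −15q + 6 = 4q − 8 ⇒ q = 14/19.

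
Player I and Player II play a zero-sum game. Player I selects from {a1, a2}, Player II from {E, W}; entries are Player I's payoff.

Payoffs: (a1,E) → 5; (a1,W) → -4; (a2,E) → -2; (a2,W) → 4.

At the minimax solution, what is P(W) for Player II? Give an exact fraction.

Row minima: a1 → -4, a2 → -2; maximin = -2.
Column maxima: E → 5, W → 4; minimax = 4.
-2 ≠ 4, so there is no saddle point; optimal play is mixed.
Let Player I play a1 with probability p. Expected payoff against E: 5p + (-2)(1−p) = 7p − 2; against W: (-4)p + 4(1−p) = −8p + 4.
Setting these equal: 7p − 2 = −8p + 4 ⇒ 15p = 6 ⇒ p = 2/5, and the value is (7)·(2/5) − 2 = 4/5.
For Player II: with q = P(E), equating a1's and a2's payoffs gives 9q − 4 = −6q + 4 ⇒ q = 8/15.

7/15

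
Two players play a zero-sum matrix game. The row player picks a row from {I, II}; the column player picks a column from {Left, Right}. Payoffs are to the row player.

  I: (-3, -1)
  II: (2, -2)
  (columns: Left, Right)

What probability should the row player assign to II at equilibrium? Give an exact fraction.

1/3

Row minima: I → -3, II → -2; maximin = -2.
Column maxima: Left → 2, Right → -1; minimax = -1.
-2 ≠ -1, so there is no saddle point; optimal play is mixed.
Let the row player play I with probability p. Expected payoff against Left: (-3)p + 2(1−p) = −5p + 2; against Right: (-1)p + (-2)(1−p) = p − 2.
Setting these equal: −5p + 2 = p − 2 ⇒ −6p = -4 ⇒ p = 2/3, and the value is (-5)·(2/3) + 2 = -4/3.
For the column player: with q = P(Left), equating I's and II's payoffs gives −2q − 1 = 4q − 2 ⇒ q = 1/6.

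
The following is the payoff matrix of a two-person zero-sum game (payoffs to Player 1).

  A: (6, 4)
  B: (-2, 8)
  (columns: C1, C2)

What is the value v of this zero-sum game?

14/3

Row minima: A → 4, B → -2; maximin = 4.
Column maxima: C1 → 6, C2 → 8; minimax = 6.
4 ≠ 6, so there is no saddle point; optimal play is mixed.
Let Player 1 play A with probability p. Expected payoff against C1: 6p + (-2)(1−p) = 8p − 2; against C2: 4p + 8(1−p) = −4p + 8.
Setting these equal: 8p − 2 = −4p + 8 ⇒ 12p = 10 ⇒ p = 5/6, and the value is (8)·(5/6) − 2 = 14/3.
For Player 2: with q = P(C1), equating A's and B's payoffs gives 2q + 4 = −10q + 8 ⇒ q = 1/3.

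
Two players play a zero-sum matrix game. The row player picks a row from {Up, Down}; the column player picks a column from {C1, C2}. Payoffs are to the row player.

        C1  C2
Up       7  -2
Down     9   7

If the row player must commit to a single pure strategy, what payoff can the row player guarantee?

Row minima: Up → -2, Down → 7.
The best of these is 7.

7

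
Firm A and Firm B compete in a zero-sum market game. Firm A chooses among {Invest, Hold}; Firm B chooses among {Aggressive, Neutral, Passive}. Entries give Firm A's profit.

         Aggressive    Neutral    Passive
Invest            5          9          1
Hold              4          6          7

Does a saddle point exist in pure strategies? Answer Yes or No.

Row minima: Invest → 1, Hold → 4; maximin = 4.
Column maxima: Aggressive → 5, Neutral → 9, Passive → 7; minimax = 5.
4 ≠ 5, so no pure-strategy equilibrium exists.

No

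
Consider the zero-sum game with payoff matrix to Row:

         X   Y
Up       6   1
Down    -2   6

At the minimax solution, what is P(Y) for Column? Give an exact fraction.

8/13

Row minima: Up → 1, Down → -2; maximin = 1.
Column maxima: X → 6, Y → 6; minimax = 6.
1 ≠ 6, so there is no saddle point; optimal play is mixed.
Let Row play Up with probability p. Expected payoff against X: 6p + (-2)(1−p) = 8p − 2; against Y: 1p + 6(1−p) = −5p + 6.
Setting these equal: 8p − 2 = −5p + 6 ⇒ 13p = 8 ⇒ p = 8/13, and the value is (8)·(8/13) − 2 = 38/13.
For Column: with q = P(X), equating Up's and Down's payoffs gives 5q + 1 = −8q + 6 ⇒ q = 5/13.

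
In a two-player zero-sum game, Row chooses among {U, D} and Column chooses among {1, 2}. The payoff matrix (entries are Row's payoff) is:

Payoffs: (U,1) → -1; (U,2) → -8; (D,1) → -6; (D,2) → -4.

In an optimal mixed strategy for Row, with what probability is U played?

2/9

Row minima: U → -8, D → -6; maximin = -6.
Column maxima: 1 → -1, 2 → -4; minimax = -4.
-6 ≠ -4, so there is no saddle point; optimal play is mixed.
Let Row play U with probability p. Expected payoff against 1: (-1)p + (-6)(1−p) = 5p − 6; against 2: (-8)p + (-4)(1−p) = −4p − 4.
Setting these equal: 5p − 6 = −4p − 4 ⇒ 9p = 2 ⇒ p = 2/9, and the value is (5)·(2/9) − 6 = -44/9.
For Column: with q = P(1), equating U's and D's payoffs gives 7q − 8 = −2q − 4 ⇒ q = 4/9.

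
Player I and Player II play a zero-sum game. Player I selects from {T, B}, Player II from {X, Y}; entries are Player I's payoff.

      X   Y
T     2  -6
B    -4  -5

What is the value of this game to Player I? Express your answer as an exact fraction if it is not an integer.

Row minima: T → -6, B → -5; maximin = -5.
Column maxima: X → 2, Y → -5; minimax = -5.
Since maximin = minimax = -5, there is a saddle point and the value is -5.

-5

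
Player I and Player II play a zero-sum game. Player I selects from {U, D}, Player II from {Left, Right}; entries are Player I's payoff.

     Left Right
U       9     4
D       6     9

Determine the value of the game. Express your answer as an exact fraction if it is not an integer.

57/8

Row minima: U → 4, D → 6; maximin = 6.
Column maxima: Left → 9, Right → 9; minimax = 9.
6 ≠ 9, so there is no saddle point; optimal play is mixed.
Let Player I play U with probability p. Expected payoff against Left: 9p + 6(1−p) = 3p + 6; against Right: 4p + 9(1−p) = −5p + 9.
Setting these equal: 3p + 6 = −5p + 9 ⇒ 8p = 3 ⇒ p = 3/8, and the value is (3)·(3/8) + 6 = 57/8.
For Player II: with q = P(Left), equating U's and D's payoffs gives 5q + 4 = −3q + 9 ⇒ q = 5/8.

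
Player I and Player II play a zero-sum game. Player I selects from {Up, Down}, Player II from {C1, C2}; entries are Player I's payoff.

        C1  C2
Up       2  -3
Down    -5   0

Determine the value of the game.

Row minima: Up → -3, Down → -5; maximin = -3.
Column maxima: C1 → 2, C2 → 0; minimax = 0.
-3 ≠ 0, so there is no saddle point; optimal play is mixed.
Let Player I play Up with probability p. Expected payoff against C1: 2p + (-5)(1−p) = 7p − 5; against C2: (-3)p + 0(1−p) = −3p.
Setting these equal: 7p − 5 = −3p ⇒ 10p = 5 ⇒ p = 1/2, and the value is (7)·(1/2) − 5 = -3/2.
For Player II: with q = P(C1), equating Up's and Down's payoffs gives 5q − 3 = −5q ⇒ q = 3/10.

-3/2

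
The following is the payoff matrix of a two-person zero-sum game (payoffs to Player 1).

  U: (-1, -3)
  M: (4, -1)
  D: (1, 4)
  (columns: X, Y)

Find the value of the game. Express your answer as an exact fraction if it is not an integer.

17/8

Row minima: U → -3, M → -1, D → 1; maximin = 1.
Column maxima: X → 4, Y → 4; minimax = 4.
1 ≠ 4, so there is no saddle point; optimal play is mixed.
U is strictly dominated by M, so Player 1 never plays it.
On the remaining 2×2 (M, D vs X, Y):
Let Player 1 play M with probability p. Expected payoff against X: 4p + 1(1−p) = 3p + 1; against Y: (-1)p + 4(1−p) = −5p + 4.
Setting these equal: 3p + 1 = −5p + 4 ⇒ 8p = 3 ⇒ p = 3/8, and the value is (3)·(3/8) + 1 = 17/8.
For Player 2: with q = P(X), equating M's and D's payoffs gives 5q − 1 = −3q + 4 ⇒ q = 5/8.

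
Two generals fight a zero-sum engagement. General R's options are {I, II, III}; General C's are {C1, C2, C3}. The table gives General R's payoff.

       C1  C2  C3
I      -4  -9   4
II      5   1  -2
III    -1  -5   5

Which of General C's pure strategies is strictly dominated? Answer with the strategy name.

C1

C2 holds General R's payoff strictly below C1 in every row: -9 < -4, 1 < 5, -5 < -1.
So C1 is strictly dominated for General C.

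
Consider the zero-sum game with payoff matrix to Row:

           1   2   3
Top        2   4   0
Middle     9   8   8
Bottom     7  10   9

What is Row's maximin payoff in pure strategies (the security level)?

8

Row minima: Top → 0, Middle → 8, Bottom → 7.
The best of these is 8.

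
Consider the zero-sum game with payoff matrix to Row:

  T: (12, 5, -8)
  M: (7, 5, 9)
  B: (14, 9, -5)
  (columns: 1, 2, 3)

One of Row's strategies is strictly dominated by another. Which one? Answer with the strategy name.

B gives a strictly higher payoff than T against every column: 14 > 12, 9 > 5, -5 > -8.
So T is strictly dominated and Row never plays it.

T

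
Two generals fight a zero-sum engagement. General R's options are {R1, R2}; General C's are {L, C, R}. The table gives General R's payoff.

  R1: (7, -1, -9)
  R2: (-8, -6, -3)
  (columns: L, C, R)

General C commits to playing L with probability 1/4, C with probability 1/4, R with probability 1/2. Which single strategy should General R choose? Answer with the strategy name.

Expected payoff of R1: (1/4)·7 + (1/4)·(-1) + (1/2)·(-9) = -3.
Expected payoff of R2: (1/4)·(-8) + (1/4)·(-6) + (1/2)·(-3) = -5.
The largest is -3, so General R's best response is R1.

R1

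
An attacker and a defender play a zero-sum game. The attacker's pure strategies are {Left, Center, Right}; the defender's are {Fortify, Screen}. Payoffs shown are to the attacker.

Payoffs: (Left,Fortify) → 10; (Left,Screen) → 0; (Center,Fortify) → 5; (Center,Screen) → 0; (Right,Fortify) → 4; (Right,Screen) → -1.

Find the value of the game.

0

Row minima: Left → 0, Center → 0, Right → -1; maximin = 0.
Column maxima: Fortify → 10, Screen → 0; minimax = 0.
Since maximin = minimax = 0, there is a saddle point and the value is 0.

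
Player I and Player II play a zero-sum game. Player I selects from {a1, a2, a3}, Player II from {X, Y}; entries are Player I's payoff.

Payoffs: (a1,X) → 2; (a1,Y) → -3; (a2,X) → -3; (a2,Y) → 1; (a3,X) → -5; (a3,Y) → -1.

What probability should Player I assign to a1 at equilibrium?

4/9

Row minima: a1 → -3, a2 → -3, a3 → -5; maximin = -3.
Column maxima: X → 2, Y → 1; minimax = 1.
-3 ≠ 1, so there is no saddle point; optimal play is mixed.
a3 is strictly dominated by a2, so Player I never plays it.
On the remaining 2×2 (a1, a2 vs X, Y):
Let Player I play a1 with probability p. Expected payoff against X: 2p + (-3)(1−p) = 5p − 3; against Y: (-3)p + 1(1−p) = −4p + 1.
Setting these equal: 5p − 3 = −4p + 1 ⇒ 9p = 4 ⇒ p = 4/9, and the value is (5)·(4/9) − 3 = -7/9.
For Player II: with q = P(X), equating a1's and a2's payoffs gives 5q − 3 = −4q + 1 ⇒ q = 4/9.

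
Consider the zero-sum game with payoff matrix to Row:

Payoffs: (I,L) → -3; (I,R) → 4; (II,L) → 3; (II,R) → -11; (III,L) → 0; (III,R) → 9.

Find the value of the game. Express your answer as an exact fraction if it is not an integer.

27/23

Row minima: I → -3, II → -11, III → 0; maximin = 0.
Column maxima: L → 3, R → 9; minimax = 3.
0 ≠ 3, so there is no saddle point; optimal play is mixed.
I is strictly dominated by III, so Row never plays it.
On the remaining 2×2 (II, III vs L, R):
Let Row play II with probability p. Expected payoff against L: 3p + 0(1−p) = 3p; against R: (-11)p + 9(1−p) = −20p + 9.
Setting these equal: 3p = −20p + 9 ⇒ 23p = 9 ⇒ p = 9/23, and the value is (3)·(9/23) = 27/23.
For Column: with q = P(L), equating II's and III's payoffs gives 14q − 11 = −9q + 9 ⇒ q = 20/23.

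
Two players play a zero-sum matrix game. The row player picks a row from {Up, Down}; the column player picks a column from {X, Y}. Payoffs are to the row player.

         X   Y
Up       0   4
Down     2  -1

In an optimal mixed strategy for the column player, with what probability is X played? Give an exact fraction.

5/7

Row minima: Up → 0, Down → -1; maximin = 0.
Column maxima: X → 2, Y → 4; minimax = 2.
0 ≠ 2, so there is no saddle point; optimal play is mixed.
Let the row player play Up with probability p. Expected payoff against X: 0p + 2(1−p) = −2p + 2; against Y: 4p + (-1)(1−p) = 5p − 1.
Setting these equal: −2p + 2 = 5p − 1 ⇒ −7p = -3 ⇒ p = 3/7, and the value is (-2)·(3/7) + 2 = 8/7.
For the column player: with q = P(X), equating Up's and Down's payoffs gives −4q + 4 = 3q − 1 ⇒ q = 5/7.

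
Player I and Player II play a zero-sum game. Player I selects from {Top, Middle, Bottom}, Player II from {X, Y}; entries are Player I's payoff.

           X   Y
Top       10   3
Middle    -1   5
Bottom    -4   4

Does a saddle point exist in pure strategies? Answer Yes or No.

Row minima: Top → 3, Middle → -1, Bottom → -4; maximin = 3.
Column maxima: X → 10, Y → 5; minimax = 5.
3 ≠ 5, so no pure-strategy equilibrium exists.

No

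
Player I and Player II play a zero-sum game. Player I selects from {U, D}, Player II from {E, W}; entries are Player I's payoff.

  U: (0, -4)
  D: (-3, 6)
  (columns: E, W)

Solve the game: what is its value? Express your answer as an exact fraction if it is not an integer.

-12/13

Row minima: U → -4, D → -3; maximin = -3.
Column maxima: E → 0, W → 6; minimax = 0.
-3 ≠ 0, so there is no saddle point; optimal play is mixed.
Let Player I play U with probability p. Expected payoff against E: 0p + (-3)(1−p) = 3p − 3; against W: (-4)p + 6(1−p) = −10p + 6.
Setting these equal: 3p − 3 = −10p + 6 ⇒ 13p = 9 ⇒ p = 9/13, and the value is (3)·(9/13) − 3 = -12/13.
For Player II: with q = P(E), equating U's and D's payoffs gives 4q − 4 = −9q + 6 ⇒ q = 10/13.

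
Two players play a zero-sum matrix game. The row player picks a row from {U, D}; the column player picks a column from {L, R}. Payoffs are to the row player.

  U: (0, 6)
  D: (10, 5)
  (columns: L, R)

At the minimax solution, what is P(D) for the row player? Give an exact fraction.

6/11

Row minima: U → 0, D → 5; maximin = 5.
Column maxima: L → 10, R → 6; minimax = 6.
5 ≠ 6, so there is no saddle point; optimal play is mixed.
Let the row player play U with probability p. Expected payoff against L: 0p + 10(1−p) = −10p + 10; against R: 6p + 5(1−p) = p + 5.
Setting these equal: −10p + 10 = p + 5 ⇒ −11p = -5 ⇒ p = 5/11, and the value is (-10)·(5/11) + 10 = 60/11.
For the column player: with q = P(L), equating U's and D's payoffs gives −6q + 6 = 5q + 5 ⇒ q = 1/11.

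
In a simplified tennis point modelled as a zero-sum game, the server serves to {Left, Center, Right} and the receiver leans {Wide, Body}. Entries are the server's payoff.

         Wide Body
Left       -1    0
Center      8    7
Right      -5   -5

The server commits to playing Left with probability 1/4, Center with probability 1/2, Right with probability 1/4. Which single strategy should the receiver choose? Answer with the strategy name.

If the receiver plays Wide, the server's expected payoff is (1/4)·(-1) + (1/2)·8 + (1/4)·(-5) = 5/2.
If the receiver plays Body, the server's expected payoff is (1/4)·0 + (1/2)·7 + (1/4)·(-5) = 9/4.
The receiver minimizes the server's payoff; the smallest is 9/4, so the best response is Body.

Body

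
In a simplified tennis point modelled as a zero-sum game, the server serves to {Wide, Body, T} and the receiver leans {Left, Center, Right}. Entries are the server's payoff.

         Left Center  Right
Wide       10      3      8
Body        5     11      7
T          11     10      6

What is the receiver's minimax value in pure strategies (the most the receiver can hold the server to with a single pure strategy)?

Column maxima: Left → 11, Center → 11, Right → 8.
The smallest of these is 8.

8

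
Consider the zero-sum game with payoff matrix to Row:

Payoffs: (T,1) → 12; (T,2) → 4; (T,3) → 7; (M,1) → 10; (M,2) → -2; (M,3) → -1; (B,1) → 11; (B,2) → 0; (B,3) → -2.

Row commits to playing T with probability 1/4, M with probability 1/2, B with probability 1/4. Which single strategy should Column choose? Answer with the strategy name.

2

If Column plays 1, Row's expected payoff is (1/4)·12 + (1/2)·10 + (1/4)·11 = 43/4.
If Column plays 2, Row's expected payoff is (1/4)·4 + (1/2)·(-2) + (1/4)·0 = 0.
If Column plays 3, Row's expected payoff is (1/4)·7 + (1/2)·(-1) + (1/4)·(-2) = 3/4.
Column minimizes Row's payoff; the smallest is 0, so the best response is 2.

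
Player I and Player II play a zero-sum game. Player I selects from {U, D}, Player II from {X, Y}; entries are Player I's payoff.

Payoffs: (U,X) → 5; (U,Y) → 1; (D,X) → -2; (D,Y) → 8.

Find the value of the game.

3

Row minima: U → 1, D → -2; maximin = 1.
Column maxima: X → 5, Y → 8; minimax = 5.
1 ≠ 5, so there is no saddle point; optimal play is mixed.
Let Player I play U with probability p. Expected payoff against X: 5p + (-2)(1−p) = 7p − 2; against Y: 1p + 8(1−p) = −7p + 8.
Setting these equal: 7p − 2 = −7p + 8 ⇒ 14p = 10 ⇒ p = 5/7, and the value is (7)·(5/7) − 2 = 3.
For Player II: with q = P(X), equating U's and D's payoffs gives 4q + 1 = −10q + 8 ⇒ q = 1/2.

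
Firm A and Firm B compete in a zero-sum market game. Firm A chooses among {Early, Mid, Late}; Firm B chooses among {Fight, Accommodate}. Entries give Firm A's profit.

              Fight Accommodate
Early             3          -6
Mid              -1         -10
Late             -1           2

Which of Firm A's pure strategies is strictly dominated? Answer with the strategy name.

Early gives a strictly higher payoff than Mid against every column: 3 > -1, -6 > -10.
So Mid is strictly dominated and Firm A never plays it.

Mid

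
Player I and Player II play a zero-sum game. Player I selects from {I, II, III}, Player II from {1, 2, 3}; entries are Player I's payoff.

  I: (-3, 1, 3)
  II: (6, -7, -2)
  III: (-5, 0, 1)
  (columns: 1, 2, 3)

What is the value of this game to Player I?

-15/17

Row minima: I → -3, II → -7, III → -5; maximin = -3.
Column maxima: 1 → 6, 2 → 1, 3 → 3; minimax = 1.
-3 ≠ 1, so there is no saddle point; optimal play is mixed.
III is strictly dominated by I, so Player I never plays it.
3 is strictly dominated by 2 (it gives Player I strictly more in every row), so Player II never plays it.
On the remaining 2×2 (I, II vs 1, 2):
Let Player I play I with probability p. Expected payoff against 1: (-3)p + 6(1−p) = −9p + 6; against 2: 1p + (-7)(1−p) = 8p − 7.
Setting these equal: −9p + 6 = 8p − 7 ⇒ −17p = -13 ⇒ p = 13/17, and the value is (-9)·(13/17) + 6 = -15/17.
For Player II: with q = P(1), equating I's and II's payoffs gives −4q + 1 = 13q − 7 ⇒ q = 8/17.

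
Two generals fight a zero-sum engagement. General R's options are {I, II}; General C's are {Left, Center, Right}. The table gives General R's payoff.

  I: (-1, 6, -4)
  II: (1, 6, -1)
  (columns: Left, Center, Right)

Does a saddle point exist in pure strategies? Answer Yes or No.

Yes

Row minima: I → -4, II → -1; maximin = -1.
Column maxima: Left → 1, Center → 6, Right → -1; minimax = -1.
maximin = minimax = -1, so a saddle point exists.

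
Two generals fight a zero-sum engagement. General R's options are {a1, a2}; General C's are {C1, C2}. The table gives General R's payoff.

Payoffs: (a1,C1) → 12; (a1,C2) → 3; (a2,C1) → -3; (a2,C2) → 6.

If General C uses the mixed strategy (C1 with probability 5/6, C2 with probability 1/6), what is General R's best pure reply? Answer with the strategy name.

Expected payoff of a1: (5/6)·12 + (1/6)·3 = 21/2.
Expected payoff of a2: (5/6)·(-3) + (1/6)·6 = -3/2.
The largest is 21/2, so General R's best response is a1.

a1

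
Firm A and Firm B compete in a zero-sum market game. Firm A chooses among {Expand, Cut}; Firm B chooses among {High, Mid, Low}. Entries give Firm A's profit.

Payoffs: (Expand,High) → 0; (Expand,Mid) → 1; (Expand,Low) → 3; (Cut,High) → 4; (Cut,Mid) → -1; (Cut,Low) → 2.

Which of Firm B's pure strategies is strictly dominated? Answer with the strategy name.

Low

Mid holds Firm A's payoff strictly below Low in every row: 1 < 3, -1 < 2.
So Low is strictly dominated for Firm B.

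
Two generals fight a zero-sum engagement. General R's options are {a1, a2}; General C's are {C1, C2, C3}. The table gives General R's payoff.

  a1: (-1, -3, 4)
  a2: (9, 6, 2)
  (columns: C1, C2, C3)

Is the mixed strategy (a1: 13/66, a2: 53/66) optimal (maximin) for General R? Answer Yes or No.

Against C1 this mix gives (13/66)·(-1) + (53/66)·9 = 232/33.
Against C2 this mix gives (13/66)·(-3) + (53/66)·6 = 93/22.
Against C3 this mix gives (13/66)·4 + (53/66)·2 = 79/33.
General C will play C3, holding General R to 79/33. Shifting weight toward the row that does better against C3 would raise this floor (the equalizing mix achieves 30/11 against both C3 and C2), so the proposed strategy is not optimal.

No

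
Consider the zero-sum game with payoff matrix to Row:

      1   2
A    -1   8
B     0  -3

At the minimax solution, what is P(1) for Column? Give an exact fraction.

11/12

Row minima: A → -1, B → -3; maximin = -1.
Column maxima: 1 → 0, 2 → 8; minimax = 0.
-1 ≠ 0, so there is no saddle point; optimal play is mixed.
Let Row play A with probability p. Expected payoff against 1: (-1)p + 0(1−p) = −p; against 2: 8p + (-3)(1−p) = 11p − 3.
Setting these equal: −p = 11p − 3 ⇒ −12p = -3 ⇒ p = 1/4, and the value is (-1)·(1/4) = -1/4.
For Column: with q = P(1), equating A's and B's payoffs gives −9q + 8 = 3q − 3 ⇒ q = 11/12.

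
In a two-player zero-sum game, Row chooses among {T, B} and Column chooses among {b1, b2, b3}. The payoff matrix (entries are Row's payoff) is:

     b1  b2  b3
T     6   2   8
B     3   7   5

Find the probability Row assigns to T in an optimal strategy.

Row minima: T → 2, B → 3; maximin = 3.
Column maxima: b1 → 6, b2 → 7, b3 → 8; minimax = 6.
3 ≠ 6, so there is no saddle point; optimal play is mixed.
b3 is strictly dominated by b1 (it gives Row strictly more in every row), so Column never plays it.
On the remaining 2×2 (T, B vs b1, b2):
Let Row play T with probability p. Expected payoff against b1: 6p + 3(1−p) = 3p + 3; against b2: 2p + 7(1−p) = −5p + 7.
Setting these equal: 3p + 3 = −5p + 7 ⇒ 8p = 4 ⇒ p = 1/2, and the value is (3)·(1/2) + 3 = 9/2.
For Column: with q = P(b1), equating T's and B's payoffs gives 4q + 2 = −4q + 7 ⇒ q = 5/8.

1/2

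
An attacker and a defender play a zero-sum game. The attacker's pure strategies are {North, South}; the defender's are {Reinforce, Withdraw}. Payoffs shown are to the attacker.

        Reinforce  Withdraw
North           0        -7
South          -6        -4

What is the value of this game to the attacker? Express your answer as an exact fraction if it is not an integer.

-14/3

Row minima: North → -7, South → -6; maximin = -6.
Column maxima: Reinforce → 0, Withdraw → -4; minimax = -4.
-6 ≠ -4, so there is no saddle point; optimal play is mixed.
Let the attacker play North with probability p. Expected payoff against Reinforce: 0p + (-6)(1−p) = 6p − 6; against Withdraw: (-7)p + (-4)(1−p) = −3p − 4.
Setting these equal: 6p − 6 = −3p − 4 ⇒ 9p = 2 ⇒ p = 2/9, and the value is (6)·(2/9) − 6 = -14/3.
For the defender: with q = P(Reinforce), equating North's and South's payoffs gives 7q − 7 = −2q − 4 ⇒ q = 1/3.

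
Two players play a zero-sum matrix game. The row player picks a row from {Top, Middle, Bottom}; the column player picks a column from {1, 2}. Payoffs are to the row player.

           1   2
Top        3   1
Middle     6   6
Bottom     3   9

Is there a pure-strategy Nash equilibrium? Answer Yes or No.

Yes

Row minima: Top → 1, Middle → 6, Bottom → 3; maximin = 6.
Column maxima: 1 → 6, 2 → 9; minimax = 6.
maximin = minimax = 6, so a saddle point exists.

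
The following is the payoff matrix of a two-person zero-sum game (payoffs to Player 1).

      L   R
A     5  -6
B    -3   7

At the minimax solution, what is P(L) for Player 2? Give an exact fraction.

13/21

Row minima: A → -6, B → -3; maximin = -3.
Column maxima: L → 5, R → 7; minimax = 5.
-3 ≠ 5, so there is no saddle point; optimal play is mixed.
Let Player 1 play A with probability p. Expected payoff against L: 5p + (-3)(1−p) = 8p − 3; against R: (-6)p + 7(1−p) = −13p + 7.
Setting these equal: 8p − 3 = −13p + 7 ⇒ 21p = 10 ⇒ p = 10/21, and the value is (8)·(10/21) − 3 = 17/21.
For Player 2: with q = P(L), equating A's and B's payoffs gives 11q − 6 = −10q + 7 ⇒ q = 13/21.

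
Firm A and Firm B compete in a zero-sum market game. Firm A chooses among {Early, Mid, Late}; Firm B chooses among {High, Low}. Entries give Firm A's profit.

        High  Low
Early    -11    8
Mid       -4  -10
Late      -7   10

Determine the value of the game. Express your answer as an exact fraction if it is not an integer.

-110/23

Row minima: Early → -11, Mid → -10, Late → -7; maximin = -7.
Column maxima: High → -4, Low → 10; minimax = -4.
-7 ≠ -4, so there is no saddle point; optimal play is mixed.
Early is strictly dominated by Late, so Firm A never plays it.
On the remaining 2×2 (Mid, Late vs High, Low):
Let Firm A play Mid with probability p. Expected payoff against High: (-4)p + (-7)(1−p) = 3p − 7; against Low: (-10)p + 10(1−p) = −20p + 10.
Setting these equal: 3p − 7 = −20p + 10 ⇒ 23p = 17 ⇒ p = 17/23, and the value is (3)·(17/23) − 7 = -110/23.
For Firm B: with q = P(High), equating Mid's and Late's payoffs gives 6q − 10 = −17q + 10 ⇒ q = 20/23.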